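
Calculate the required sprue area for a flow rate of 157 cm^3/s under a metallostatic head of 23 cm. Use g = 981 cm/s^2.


Formula: v = sqrt(2*g*h), A = Q/v
Velocity: v = sqrt(2 * 981 * 23) = sqrt(45126) = 212.4288 cm/s
Sprue area: A = Q / v = 157 / 212.4288 = 0.7391 cm^2

Final answer: 0.7391 cm^2


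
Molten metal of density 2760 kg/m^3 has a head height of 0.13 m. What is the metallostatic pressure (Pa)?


Formula: P = rho * g * h
rho * g = 2760 * 9.81 = 27075.6 N/m^3
P = 27075.6 * 0.13 = 3519.8280 Pa

Answer: 3519.8280 Pa


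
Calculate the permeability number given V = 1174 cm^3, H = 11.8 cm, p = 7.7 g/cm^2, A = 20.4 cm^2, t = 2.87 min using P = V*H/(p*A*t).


Formula: Permeability Number P = (V * H) / (p * A * t)
Numerator: V * H = 1174 * 11.8 = 13853.2
Denominator: p * A * t = 7.7 * 20.4 * 2.87 = 450.8196
P = 13853.2 / 450.8196 = 30.7289

30.7289


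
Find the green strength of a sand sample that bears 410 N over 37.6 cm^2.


Formula: Compressive Strength = Force / Area
Strength = 410 N / 37.6 cm^2 = 10.9043 N/cm^2

Final answer: 10.9043 N/cm^2


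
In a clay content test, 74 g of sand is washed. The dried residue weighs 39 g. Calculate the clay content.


Formula: Clay% = (W_total - W_washed) / W_total * 100
Clay mass = 74 - 39 = 35 g
Clay% = 35 / 74 * 100 = 47.2973%

Final answer: 47.2973%


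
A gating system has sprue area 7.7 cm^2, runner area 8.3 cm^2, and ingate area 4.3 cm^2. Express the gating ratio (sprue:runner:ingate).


Sprue:Runner:Ingate = 1 : 8.3/7.7 : 4.3/7.7 = 1:1.08:0.56

Final answer: 1:1.08:0.56


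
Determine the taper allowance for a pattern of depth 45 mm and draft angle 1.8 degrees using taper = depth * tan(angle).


Formula: taper = depth * tan(draft_angle)
tan(1.8 deg) = 0.0314263
taper = 45 mm * 0.0314263 = 1.4142 mm

1.4142 mm


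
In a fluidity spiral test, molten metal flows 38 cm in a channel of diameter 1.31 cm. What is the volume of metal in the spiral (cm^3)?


Formula: V = pi * (d/2)^2 * L  (cylinder volume)
Radius = 1.31/2 = 0.655 cm
V = pi * 0.655^2 * 38 = 51.2172 cm^3

Final answer: 51.2172 cm^3


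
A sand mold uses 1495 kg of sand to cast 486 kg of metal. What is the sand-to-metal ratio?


Formula: Sand-to-Metal Ratio = W_sand / W_metal
Ratio = 1495 kg / 486 kg = 3.0761

Final answer: 3.0761


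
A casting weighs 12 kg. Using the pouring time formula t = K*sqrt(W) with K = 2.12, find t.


Formula: t = K * sqrt(W)
sqrt(W) = sqrt(12) = 3.46410
t = 2.12 * 3.46410 = 7.3439 s

Final answer: 7.3439 s


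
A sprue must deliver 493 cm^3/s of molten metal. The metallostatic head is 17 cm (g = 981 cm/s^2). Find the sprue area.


Formula: v = sqrt(2*g*h), A = Q/v
Velocity: v = sqrt(2 * 981 * 17) = sqrt(33354) = 182.6308 cm/s
Sprue area: A = Q / v = 493 / 182.6308 = 2.6994 cm^2

Answer: 2.6994 cm^2


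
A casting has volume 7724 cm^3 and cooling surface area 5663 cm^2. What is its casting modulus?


Formula: Casting Modulus M = V / A
M = 7724 cm^3 / 5663 cm^2 = 1.3639 cm


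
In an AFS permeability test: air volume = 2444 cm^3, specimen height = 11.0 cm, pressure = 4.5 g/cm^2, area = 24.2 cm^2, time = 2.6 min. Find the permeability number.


Formula: Permeability Number P = (V * H) / (p * A * t)
Numerator: V * H = 2444 * 11.0 = 26884.0
Denominator: p * A * t = 4.5 * 24.2 * 2.6 = 283.14
P = 26884.0 / 283.14 = 94.9495

94.9495


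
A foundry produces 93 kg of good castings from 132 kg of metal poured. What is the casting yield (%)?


Formula: Casting Yield = (W_good / W_total) * 100
Yield = (93 kg / 132 kg) * 100 = 70.4545%


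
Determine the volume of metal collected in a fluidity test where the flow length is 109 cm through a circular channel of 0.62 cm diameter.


Formula: V = pi * (d/2)^2 * L  (cylinder volume)
Radius = 0.62/2 = 0.31 cm
V = pi * 0.31^2 * 109 = 32.9079 cm^3


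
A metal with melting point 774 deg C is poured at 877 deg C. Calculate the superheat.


Formula: Superheat = T_pour - T_melt
Superheat = 877 - 774 = 103 deg C


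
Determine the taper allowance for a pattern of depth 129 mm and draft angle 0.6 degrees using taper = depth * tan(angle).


Formula: taper = depth * tan(draft_angle)
tan(0.6 deg) = 0.0104724
taper = 129 mm * 0.0104724 = 1.3509 mm


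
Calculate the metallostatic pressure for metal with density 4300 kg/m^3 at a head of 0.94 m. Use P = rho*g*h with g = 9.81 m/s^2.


Formula: P = rho * g * h
rho * g = 4300 * 9.81 = 42183.0 N/m^3
P = 42183.0 * 0.94 = 39652.0200 Pa


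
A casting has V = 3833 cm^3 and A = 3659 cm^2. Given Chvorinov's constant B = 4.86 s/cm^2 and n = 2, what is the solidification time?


Formula: t_s = B * (V/A)^n  (Chvorinov's rule, n=2)
Modulus M = V/A = 3833/3659 = 1.047554 cm
M^2 = 1.047554^2 = 1.097369 cm^2
t_s = 4.86 * 1.097369 = 5.3332 s

5.3332 s


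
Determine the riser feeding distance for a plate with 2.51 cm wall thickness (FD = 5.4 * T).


Formula: FD = 5.4 * T  (riser feeding-distance rule)
FD = 5.4 * 2.51 cm = 13.5540 cm

13.5540 cm


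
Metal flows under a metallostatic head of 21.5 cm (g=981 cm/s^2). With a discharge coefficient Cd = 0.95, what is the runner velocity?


Formula: v = Cd * sqrt(2 * g * h)  (Torricelli with discharge coefficient)
2*g*h = 2 * 981 * 21.5 = 42183.0 cm^2/s^2
sqrt(42183.0) = 205.38500 cm/s
v = 0.95 * 205.38500 = 195.1158 cm/s

195.1158 cm/s


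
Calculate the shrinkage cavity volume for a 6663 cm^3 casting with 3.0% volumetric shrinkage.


Formula: V_shrink = V_casting * shrinkage_pct / 100
V_shrink = 6663 cm^3 * 3.0 / 100 = 199.8900 cm^3

Final answer: 199.8900 cm^3


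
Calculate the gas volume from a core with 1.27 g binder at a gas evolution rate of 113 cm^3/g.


Formula: V_gas = W_binder * gas_evolution_rate
V = 1.27 g * 113 cm^3/g = 143.5100 cm^3

143.5100 cm^3


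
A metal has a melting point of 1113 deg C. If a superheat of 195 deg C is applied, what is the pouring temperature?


Formula: T_pour = T_melt + Superheat
T_pour = 1113 + 195 = 1308 deg C

Final answer: 1308 deg C


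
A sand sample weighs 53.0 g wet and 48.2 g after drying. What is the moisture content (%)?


Formula: MC = (W_wet - W_dry) / W_wet * 100
Water mass = 53.0 - 48.2 = 4.8 g
MC = 4.8 / 53.0 * 100 = 9.0566%

Answer: 9.0566%


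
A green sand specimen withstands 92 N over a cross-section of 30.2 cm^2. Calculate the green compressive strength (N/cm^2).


Formula: Compressive Strength = Force / Area
Strength = 92 N / 30.2 cm^2 = 3.0464 N/cm^2

Answer: 3.0464 N/cm^2


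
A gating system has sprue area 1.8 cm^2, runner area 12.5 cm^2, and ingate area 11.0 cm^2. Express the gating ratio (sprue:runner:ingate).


Sprue:Runner:Ingate = 1 : 12.5/1.8 : 11.0/1.8 = 1:6.94:6.11

Final answer: 1:6.94:6.11


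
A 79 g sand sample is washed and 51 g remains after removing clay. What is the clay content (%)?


Formula: Clay% = (W_total - W_washed) / W_total * 100
Clay mass = 79 - 51 = 28 g
Clay% = 28 / 79 * 100 = 35.4430%

Answer: 35.4430%


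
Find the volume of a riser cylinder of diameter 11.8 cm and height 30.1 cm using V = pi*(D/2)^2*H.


Formula: V = pi * (D/2)^2 * H  (cylinder volume)
Radius = D/2 = 11.8/2 = 5.9 cm
V = pi * 5.9^2 * 30.1 = 3291.7011 cm^3

Final answer: 3291.7011 cm^3


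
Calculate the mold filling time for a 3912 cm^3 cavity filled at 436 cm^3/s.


Formula: t_fill = V_mold / Q_flow
t = 3912 cm^3 / 436 cm^3/s = 8.9725 s

8.9725 s


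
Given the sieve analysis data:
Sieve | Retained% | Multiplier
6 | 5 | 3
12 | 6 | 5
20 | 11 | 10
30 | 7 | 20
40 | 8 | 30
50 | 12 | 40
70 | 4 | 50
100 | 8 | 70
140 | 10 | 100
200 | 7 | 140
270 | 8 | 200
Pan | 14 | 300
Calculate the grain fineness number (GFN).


Formula: GFN = sum(pct * multiplier) / sum(pct)
sum(pct * multiplier) = 9555
sum(pct) = 100
GFN = 9555 / 100 = 95.55

95.55


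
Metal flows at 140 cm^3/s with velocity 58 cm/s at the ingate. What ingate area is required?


Formula: A_ingate = Q / v  (continuity equation)
A = 140 cm^3/s / 58 cm/s = 2.4138 cm^2

2.4138 cm^2


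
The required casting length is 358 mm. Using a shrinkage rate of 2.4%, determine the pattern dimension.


Formula: L_pattern = L_casting * (1 + shrinkage_rate/100)
Shrinkage factor = 1 + 2.4/100 = 1.024
L_pattern = 358 mm * 1.024 = 366.5920 mm

Final answer: 366.5920 mm


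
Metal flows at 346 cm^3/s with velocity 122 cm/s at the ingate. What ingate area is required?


Formula: A_ingate = Q / v  (continuity equation)
A = 346 cm^3/s / 122 cm/s = 2.8361 cm^2

Final answer: 2.8361 cm^2


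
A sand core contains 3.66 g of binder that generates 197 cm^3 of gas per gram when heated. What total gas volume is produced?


Formula: V_gas = W_binder * gas_evolution_rate
V = 3.66 g * 197 cm^3/g = 721.0200 cm^3

Answer: 721.0200 cm^3


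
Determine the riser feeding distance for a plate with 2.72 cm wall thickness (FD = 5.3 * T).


Formula: FD = 5.3 * T  (riser feeding-distance rule)
FD = 5.3 * 2.72 cm = 14.4160 cm

14.4160 cm


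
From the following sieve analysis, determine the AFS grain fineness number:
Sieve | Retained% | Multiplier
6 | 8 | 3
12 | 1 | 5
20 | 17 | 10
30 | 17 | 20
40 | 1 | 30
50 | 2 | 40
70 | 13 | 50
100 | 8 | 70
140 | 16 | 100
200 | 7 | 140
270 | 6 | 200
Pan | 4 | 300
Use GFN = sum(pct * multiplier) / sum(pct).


Formula: GFN = sum(pct * multiplier) / sum(pct)
sum(pct * multiplier) = 6839
sum(pct) = 100
GFN = 6839 / 100 = 68.39

Answer: 68.39


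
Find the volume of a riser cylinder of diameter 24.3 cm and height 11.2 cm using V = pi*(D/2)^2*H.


Formula: V = pi * (D/2)^2 * H  (cylinder volume)
Radius = D/2 = 24.3/2 = 12.15 cm
V = pi * 12.15^2 * 11.2 = 5194.2213 cm^3


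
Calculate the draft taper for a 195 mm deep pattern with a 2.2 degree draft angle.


Formula: taper = depth * tan(draft_angle)
tan(2.2 deg) = 0.0384161
taper = 195 mm * 0.0384161 = 7.4911 mm


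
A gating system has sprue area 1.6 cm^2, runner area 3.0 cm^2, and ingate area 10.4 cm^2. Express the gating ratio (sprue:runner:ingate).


Sprue:Runner:Ingate = 1 : 3.0/1.6 : 10.4/1.6 = 1:1.88:6.50


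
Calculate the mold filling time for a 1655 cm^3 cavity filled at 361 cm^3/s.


Formula: t_fill = V_mold / Q_flow
t = 1655 cm^3 / 361 cm^3/s = 4.5845 s

Final answer: 4.5845 s


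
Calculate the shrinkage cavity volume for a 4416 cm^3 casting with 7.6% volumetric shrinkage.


Formula: V_shrink = V_casting * shrinkage_pct / 100
V_shrink = 4416 cm^3 * 7.6 / 100 = 335.6160 cm^3

335.6160 cm^3


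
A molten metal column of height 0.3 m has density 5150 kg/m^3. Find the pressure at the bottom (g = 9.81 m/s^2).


Formula: P = rho * g * h
rho * g = 5150 * 9.81 = 50521.5 N/m^3
P = 50521.5 * 0.3 = 15156.4500 Pa

15156.4500 Pa


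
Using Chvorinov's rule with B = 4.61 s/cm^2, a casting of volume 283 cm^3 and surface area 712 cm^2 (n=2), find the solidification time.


Formula: t_s = B * (V/A)^n  (Chvorinov's rule, n=2)
Modulus M = V/A = 283/712 = 0.397472 cm
M^2 = 0.397472^2 = 0.157984 cm^2
t_s = 4.61 * 0.157984 = 0.7283 s

Final answer: 0.7283 s


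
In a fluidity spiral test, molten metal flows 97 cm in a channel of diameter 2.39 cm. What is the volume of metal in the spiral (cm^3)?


Formula: V = pi * (d/2)^2 * L  (cylinder volume)
Radius = 2.39/2 = 1.195 cm
V = pi * 1.195^2 * 97 = 435.1685 cm^3

Answer: 435.1685 cm^3


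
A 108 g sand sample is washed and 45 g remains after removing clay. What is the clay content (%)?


Formula: Clay% = (W_total - W_washed) / W_total * 100
Clay mass = 108 - 45 = 63 g
Clay% = 63 / 108 * 100 = 58.3333%

58.3333%


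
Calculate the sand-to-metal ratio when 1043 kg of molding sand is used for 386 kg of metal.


Formula: Sand-to-Metal Ratio = W_sand / W_metal
Ratio = 1043 kg / 386 kg = 2.7021

Final answer: 2.7021


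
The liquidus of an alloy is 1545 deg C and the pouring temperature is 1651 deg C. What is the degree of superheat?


Formula: Superheat = T_pour - T_melt
Superheat = 1651 - 1545 = 106 deg C

Final answer: 106 deg C


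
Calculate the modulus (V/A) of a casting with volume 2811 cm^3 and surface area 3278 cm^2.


Formula: Casting Modulus M = V / A
M = 2811 cm^3 / 3278 cm^2 = 0.8575 cm


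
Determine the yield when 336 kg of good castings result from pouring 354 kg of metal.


Formula: Casting Yield = (W_good / W_total) * 100
Yield = (336 kg / 354 kg) * 100 = 94.9153%


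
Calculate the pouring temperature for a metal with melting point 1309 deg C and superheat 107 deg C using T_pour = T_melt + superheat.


Formula: T_pour = T_melt + Superheat
T_pour = 1309 + 107 = 1416 deg C


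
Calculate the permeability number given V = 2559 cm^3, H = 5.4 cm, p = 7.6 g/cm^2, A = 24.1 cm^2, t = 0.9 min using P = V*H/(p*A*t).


Formula: Permeability Number P = (V * H) / (p * A * t)
Numerator: V * H = 2559 * 5.4 = 13818.6
Denominator: p * A * t = 7.6 * 24.1 * 0.9 = 164.844
P = 13818.6 / 164.844 = 83.8283

83.8283


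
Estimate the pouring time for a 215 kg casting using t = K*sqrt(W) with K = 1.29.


Formula: t = K * sqrt(W)
sqrt(W) = sqrt(215) = 14.66288
t = 1.29 * 14.66288 = 18.9151 s

Final answer: 18.9151 s


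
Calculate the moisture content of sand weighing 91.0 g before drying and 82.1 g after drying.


Formula: MC = (W_wet - W_dry) / W_wet * 100
Water mass = 91.0 - 82.1 = 8.9 g
MC = 8.9 / 91.0 * 100 = 9.7802%


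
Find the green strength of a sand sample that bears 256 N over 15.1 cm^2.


Formula: Compressive Strength = Force / Area
Strength = 256 N / 15.1 cm^2 = 16.9536 N/cm^2

Final answer: 16.9536 N/cm^2


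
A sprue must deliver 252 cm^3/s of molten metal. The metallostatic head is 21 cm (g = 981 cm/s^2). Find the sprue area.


Formula: v = sqrt(2*g*h), A = Q/v
Velocity: v = sqrt(2 * 981 * 21) = sqrt(41202) = 202.9828 cm/s
Sprue area: A = Q / v = 252 / 202.9828 = 1.2415 cm^2


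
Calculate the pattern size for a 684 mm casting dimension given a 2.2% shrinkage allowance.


Formula: L_pattern = L_casting * (1 + shrinkage_rate/100)
Shrinkage factor = 1 + 2.2/100 = 1.022
L_pattern = 684 mm * 1.022 = 699.0480 mm

Final answer: 699.0480 mm


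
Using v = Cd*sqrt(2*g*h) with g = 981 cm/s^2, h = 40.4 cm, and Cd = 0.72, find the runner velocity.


Formula: v = Cd * sqrt(2 * g * h)  (Torricelli with discharge coefficient)
2*g*h = 2 * 981 * 40.4 = 79264.8 cm^2/s^2
sqrt(79264.8) = 281.54005 cm/s
v = 0.72 * 281.54005 = 202.7088 cm/s


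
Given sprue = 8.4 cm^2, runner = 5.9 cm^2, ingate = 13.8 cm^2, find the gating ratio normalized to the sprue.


Sprue:Runner:Ingate = 1 : 5.9/8.4 : 13.8/8.4 = 1:0.70:1.64

Answer: 1:0.70:1.64


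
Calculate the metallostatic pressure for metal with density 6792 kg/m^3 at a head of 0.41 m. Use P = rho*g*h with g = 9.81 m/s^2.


Formula: P = rho * g * h
rho * g = 6792 * 9.81 = 66629.52 N/m^3
P = 66629.52 * 0.41 = 27318.1032 Pa

Final answer: 27318.1032 Pa


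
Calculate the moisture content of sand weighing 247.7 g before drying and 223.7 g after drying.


Formula: MC = (W_wet - W_dry) / W_wet * 100
Water mass = 247.7 - 223.7 = 24.0 g
MC = 24.0 / 247.7 * 100 = 9.6891%

Answer: 9.6891%


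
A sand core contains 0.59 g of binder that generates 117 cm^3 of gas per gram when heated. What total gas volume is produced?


Formula: V_gas = W_binder * gas_evolution_rate
V = 0.59 g * 117 cm^3/g = 69.0300 cm^3

69.0300 cm^3


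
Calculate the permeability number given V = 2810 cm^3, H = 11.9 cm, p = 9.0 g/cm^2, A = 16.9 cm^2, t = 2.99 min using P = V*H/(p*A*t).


Formula: Permeability Number P = (V * H) / (p * A * t)
Numerator: V * H = 2810 * 11.9 = 33439.0
Denominator: p * A * t = 9.0 * 16.9 * 2.99 = 454.779
P = 33439.0 / 454.779 = 73.5280


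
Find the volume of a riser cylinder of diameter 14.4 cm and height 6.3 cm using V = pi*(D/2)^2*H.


Formula: V = pi * (D/2)^2 * H  (cylinder volume)
Radius = D/2 = 14.4/2 = 7.2 cm
V = pi * 7.2^2 * 6.3 = 1026.0190 cm^3

Answer: 1026.0190 cm^3


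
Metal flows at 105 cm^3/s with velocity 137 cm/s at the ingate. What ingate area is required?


Formula: A_ingate = Q / v  (continuity equation)
A = 105 cm^3/s / 137 cm/s = 0.7664 cm^2

0.7664 cm^2


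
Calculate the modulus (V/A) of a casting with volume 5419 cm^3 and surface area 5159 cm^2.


Formula: Casting Modulus M = V / A
M = 5419 cm^3 / 5159 cm^2 = 1.0504 cm

1.0504 cm


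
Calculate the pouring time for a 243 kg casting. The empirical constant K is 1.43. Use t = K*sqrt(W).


Formula: t = K * sqrt(W)
sqrt(W) = sqrt(243) = 15.58846
t = 1.43 * 15.58846 = 22.2915 s

Answer: 22.2915 s


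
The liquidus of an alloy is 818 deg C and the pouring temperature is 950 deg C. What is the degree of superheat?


Formula: Superheat = T_pour - T_melt
Superheat = 950 - 818 = 132 deg C

132 deg C


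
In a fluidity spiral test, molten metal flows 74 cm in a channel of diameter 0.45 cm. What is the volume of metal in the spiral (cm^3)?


Formula: V = pi * (d/2)^2 * L  (cylinder volume)
Radius = 0.45/2 = 0.225 cm
V = pi * 0.225^2 * 74 = 11.7692 cm^3

Final answer: 11.7692 cm^3


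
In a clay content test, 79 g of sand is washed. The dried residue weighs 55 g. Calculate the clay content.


Formula: Clay% = (W_total - W_washed) / W_total * 100
Clay mass = 79 - 55 = 24 g
Clay% = 24 / 79 * 100 = 30.3797%


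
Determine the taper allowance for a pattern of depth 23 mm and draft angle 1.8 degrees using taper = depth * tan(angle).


Formula: taper = depth * tan(draft_angle)
tan(1.8 deg) = 0.0314263
taper = 23 mm * 0.0314263 = 0.7228 mm

Final answer: 0.7228 mm


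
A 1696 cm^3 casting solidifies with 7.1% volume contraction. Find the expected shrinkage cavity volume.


Formula: V_shrink = V_casting * shrinkage_pct / 100
V_shrink = 1696 cm^3 * 7.1 / 100 = 120.4160 cm^3

Final answer: 120.4160 cm^3


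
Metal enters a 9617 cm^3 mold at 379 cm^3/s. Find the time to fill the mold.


Formula: t_fill = V_mold / Q_flow
t = 9617 cm^3 / 379 cm^3/s = 25.3747 s

Final answer: 25.3747 s


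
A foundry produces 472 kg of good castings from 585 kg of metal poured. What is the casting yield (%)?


Formula: Casting Yield = (W_good / W_total) * 100
Yield = (472 kg / 585 kg) * 100 = 80.6838%

Final answer: 80.6838%


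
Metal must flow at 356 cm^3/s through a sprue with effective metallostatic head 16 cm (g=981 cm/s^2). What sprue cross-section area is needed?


Formula: v = sqrt(2*g*h), A = Q/v
Velocity: v = sqrt(2 * 981 * 16) = sqrt(31392) = 177.1779 cm/s
Sprue area: A = Q / v = 356 / 177.1779 = 2.0093 cm^2

2.0093 cm^2


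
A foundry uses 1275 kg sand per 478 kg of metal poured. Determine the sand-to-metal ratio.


Formula: Sand-to-Metal Ratio = W_sand / W_metal
Ratio = 1275 kg / 478 kg = 2.6674

Answer: 2.6674


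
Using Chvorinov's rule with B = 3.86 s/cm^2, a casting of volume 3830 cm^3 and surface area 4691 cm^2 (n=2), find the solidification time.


Formula: t_s = B * (V/A)^n  (Chvorinov's rule, n=2)
Modulus M = V/A = 3830/4691 = 0.816457 cm
M^2 = 0.816457^2 = 0.666602 cm^2
t_s = 3.86 * 0.666602 = 2.5731 s

Answer: 2.5731 s


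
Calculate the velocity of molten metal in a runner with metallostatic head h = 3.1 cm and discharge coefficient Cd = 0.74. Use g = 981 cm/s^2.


Formula: v = Cd * sqrt(2 * g * h)  (Torricelli with discharge coefficient)
2*g*h = 2 * 981 * 3.1 = 6082.2 cm^2/s^2
sqrt(6082.2) = 77.98846 cm/s
v = 0.74 * 77.98846 = 57.7115 cm/s

Final answer: 57.7115 cm/s


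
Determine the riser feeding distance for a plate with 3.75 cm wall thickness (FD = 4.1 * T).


Formula: FD = 4.1 * T  (riser feeding-distance rule)
FD = 4.1 * 3.75 cm = 15.3750 cm

Answer: 15.3750 cm


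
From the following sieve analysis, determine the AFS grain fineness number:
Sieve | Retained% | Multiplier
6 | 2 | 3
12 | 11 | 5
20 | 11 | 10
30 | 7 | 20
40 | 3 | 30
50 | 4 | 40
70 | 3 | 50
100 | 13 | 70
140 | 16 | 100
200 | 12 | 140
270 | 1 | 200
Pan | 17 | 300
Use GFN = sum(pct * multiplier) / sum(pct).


Formula: GFN = sum(pct * multiplier) / sum(pct)
sum(pct * multiplier) = 10201
sum(pct) = 100
GFN = 10201 / 100 = 102.01

Answer: 102.01


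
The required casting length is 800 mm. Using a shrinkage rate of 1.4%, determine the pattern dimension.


Formula: L_pattern = L_casting * (1 + shrinkage_rate/100)
Shrinkage factor = 1 + 1.4/100 = 1.014
L_pattern = 800 mm * 1.014 = 811.2000 mm


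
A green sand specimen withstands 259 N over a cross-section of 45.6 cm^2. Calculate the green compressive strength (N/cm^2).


Formula: Compressive Strength = Force / Area
Strength = 259 N / 45.6 cm^2 = 5.6798 N/cm^2


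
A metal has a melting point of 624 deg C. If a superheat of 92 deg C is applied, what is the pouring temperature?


Formula: T_pour = T_melt + Superheat
T_pour = 624 + 92 = 716 deg C

Final answer: 716 deg C


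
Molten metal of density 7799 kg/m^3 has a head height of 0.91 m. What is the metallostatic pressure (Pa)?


Formula: P = rho * g * h
rho * g = 7799 * 9.81 = 76508.19 N/m^3
P = 76508.19 * 0.91 = 69622.4529 Pa

Answer: 69622.4529 Pa


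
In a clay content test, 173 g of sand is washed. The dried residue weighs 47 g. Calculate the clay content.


Formula: Clay% = (W_total - W_washed) / W_total * 100
Clay mass = 173 - 47 = 126 g
Clay% = 126 / 173 * 100 = 72.8324%


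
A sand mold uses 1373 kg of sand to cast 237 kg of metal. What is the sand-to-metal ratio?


Formula: Sand-to-Metal Ratio = W_sand / W_metal
Ratio = 1373 kg / 237 kg = 5.7932


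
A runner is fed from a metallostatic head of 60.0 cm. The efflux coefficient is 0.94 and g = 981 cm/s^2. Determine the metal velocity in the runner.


Formula: v = Cd * sqrt(2 * g * h)  (Torricelli with discharge coefficient)
2*g*h = 2 * 981 * 60.0 = 117720.0 cm^2/s^2
sqrt(117720.0) = 343.10348 cm/s
v = 0.94 * 343.10348 = 322.5173 cm/s


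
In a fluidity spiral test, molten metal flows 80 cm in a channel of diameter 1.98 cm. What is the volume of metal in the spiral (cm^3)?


Formula: V = pi * (d/2)^2 * L  (cylinder volume)
Radius = 1.98/2 = 0.99 cm
V = pi * 0.99^2 * 80 = 246.3260 cm^3

246.3260 cm^3


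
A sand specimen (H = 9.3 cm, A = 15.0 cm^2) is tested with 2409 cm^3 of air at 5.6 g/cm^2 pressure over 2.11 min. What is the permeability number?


Formula: Permeability Number P = (V * H) / (p * A * t)
Numerator: V * H = 2409 * 9.3 = 22403.7
Denominator: p * A * t = 5.6 * 15.0 * 2.11 = 177.24
P = 22403.7 / 177.24 = 126.4032


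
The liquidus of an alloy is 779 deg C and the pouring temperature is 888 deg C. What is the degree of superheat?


Formula: Superheat = T_pour - T_melt
Superheat = 888 - 779 = 109 deg C

109 deg C


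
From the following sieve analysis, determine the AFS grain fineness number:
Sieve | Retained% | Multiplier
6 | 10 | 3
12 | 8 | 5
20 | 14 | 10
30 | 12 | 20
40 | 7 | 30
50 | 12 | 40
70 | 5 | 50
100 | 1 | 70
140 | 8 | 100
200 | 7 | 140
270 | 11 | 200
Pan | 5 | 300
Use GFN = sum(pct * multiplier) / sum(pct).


Formula: GFN = sum(pct * multiplier) / sum(pct)
sum(pct * multiplier) = 6940
sum(pct) = 100
GFN = 6940 / 100 = 69.40


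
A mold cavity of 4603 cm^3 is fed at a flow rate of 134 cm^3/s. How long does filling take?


Formula: t_fill = V_mold / Q_flow
t = 4603 cm^3 / 134 cm^3/s = 34.3507 s

Final answer: 34.3507 s


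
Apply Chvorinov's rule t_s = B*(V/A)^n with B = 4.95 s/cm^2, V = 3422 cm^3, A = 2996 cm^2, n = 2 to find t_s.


Formula: t_s = B * (V/A)^n  (Chvorinov's rule, n=2)
Modulus M = V/A = 3422/2996 = 1.142190 cm
M^2 = 1.142190^2 = 1.304598 cm^2
t_s = 4.95 * 1.304598 = 6.4578 s

Answer: 6.4578 s


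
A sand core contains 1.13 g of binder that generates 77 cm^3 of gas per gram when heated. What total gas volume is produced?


Formula: V_gas = W_binder * gas_evolution_rate
V = 1.13 g * 77 cm^3/g = 87.0100 cm^3

Answer: 87.0100 cm^3


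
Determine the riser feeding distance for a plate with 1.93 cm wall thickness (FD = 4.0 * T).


Formula: FD = 4.0 * T  (riser feeding-distance rule)
FD = 4.0 * 1.93 cm = 7.7200 cm


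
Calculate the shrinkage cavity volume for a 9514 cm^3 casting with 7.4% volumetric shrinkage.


Formula: V_shrink = V_casting * shrinkage_pct / 100
V_shrink = 9514 cm^3 * 7.4 / 100 = 704.0360 cm^3

704.0360 cm^3


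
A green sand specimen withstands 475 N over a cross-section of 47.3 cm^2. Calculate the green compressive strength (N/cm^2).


Formula: Compressive Strength = Force / Area
Strength = 475 N / 47.3 cm^2 = 10.0423 N/cm^2

Answer: 10.0423 N/cm^2


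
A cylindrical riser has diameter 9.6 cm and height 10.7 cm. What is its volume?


Formula: V = pi * (D/2)^2 * H  (cylinder volume)
Radius = D/2 = 9.6/2 = 4.8 cm
V = pi * 4.8^2 * 10.7 = 774.4906 cm^3

Final answer: 774.4906 cm^3


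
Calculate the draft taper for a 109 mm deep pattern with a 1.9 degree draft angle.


Formula: taper = depth * tan(draft_angle)
tan(1.9 deg) = 0.0331734
taper = 109 mm * 0.0331734 = 3.6159 mm

3.6159 mm


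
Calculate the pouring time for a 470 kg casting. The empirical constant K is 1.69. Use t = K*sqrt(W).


Formula: t = K * sqrt(W)
sqrt(W) = sqrt(470) = 21.67948
t = 1.69 * 21.67948 = 36.6383 s

36.6383 s


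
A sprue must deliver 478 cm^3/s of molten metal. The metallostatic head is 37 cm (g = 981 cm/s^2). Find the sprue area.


Formula: v = sqrt(2*g*h), A = Q/v
Velocity: v = sqrt(2 * 981 * 37) = sqrt(72594) = 269.4327 cm/s
Sprue area: A = Q / v = 478 / 269.4327 = 1.7741 cm^2


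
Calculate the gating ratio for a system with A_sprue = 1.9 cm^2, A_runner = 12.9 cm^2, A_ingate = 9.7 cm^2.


Sprue:Runner:Ingate = 1 : 12.9/1.9 : 9.7/1.9 = 1:6.79:5.11

Final answer: 1:6.79:5.11


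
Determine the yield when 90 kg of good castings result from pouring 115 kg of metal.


Formula: Casting Yield = (W_good / W_total) * 100
Yield = (90 kg / 115 kg) * 100 = 78.2609%


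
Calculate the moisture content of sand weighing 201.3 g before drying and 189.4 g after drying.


Formula: MC = (W_wet - W_dry) / W_wet * 100
Water mass = 201.3 - 189.4 = 11.9 g
MC = 11.9 / 201.3 * 100 = 5.9116%

5.9116%


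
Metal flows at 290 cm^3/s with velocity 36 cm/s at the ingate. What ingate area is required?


Formula: A_ingate = Q / v  (continuity equation)
A = 290 cm^3/s / 36 cm/s = 8.0556 cm^2


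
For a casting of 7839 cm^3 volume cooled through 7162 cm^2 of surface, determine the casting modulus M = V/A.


Formula: Casting Modulus M = V / A
M = 7839 cm^3 / 7162 cm^2 = 1.0945 cm


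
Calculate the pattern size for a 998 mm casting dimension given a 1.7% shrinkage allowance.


Formula: L_pattern = L_casting * (1 + shrinkage_rate/100)
Shrinkage factor = 1 + 1.7/100 = 1.017
L_pattern = 998 mm * 1.017 = 1014.9660 mm


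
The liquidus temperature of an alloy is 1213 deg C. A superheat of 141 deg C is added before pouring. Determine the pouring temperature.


Formula: T_pour = T_melt + Superheat
T_pour = 1213 + 141 = 1354 deg C

Final answer: 1354 deg C


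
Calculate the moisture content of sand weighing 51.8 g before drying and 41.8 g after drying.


Formula: MC = (W_wet - W_dry) / W_wet * 100
Water mass = 51.8 - 41.8 = 10.0 g
MC = 10.0 / 51.8 * 100 = 19.3050%


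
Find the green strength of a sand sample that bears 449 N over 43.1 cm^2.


Formula: Compressive Strength = Force / Area
Strength = 449 N / 43.1 cm^2 = 10.4176 N/cm^2

Answer: 10.4176 N/cm^2


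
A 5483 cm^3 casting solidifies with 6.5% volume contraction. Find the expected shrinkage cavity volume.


Formula: V_shrink = V_casting * shrinkage_pct / 100
V_shrink = 5483 cm^3 * 6.5 / 100 = 356.3950 cm^3

Final answer: 356.3950 cm^3


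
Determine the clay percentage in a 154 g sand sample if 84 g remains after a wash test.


Formula: Clay% = (W_total - W_washed) / W_total * 100
Clay mass = 154 - 84 = 70 g
Clay% = 70 / 154 * 100 = 45.4545%

Answer: 45.4545%


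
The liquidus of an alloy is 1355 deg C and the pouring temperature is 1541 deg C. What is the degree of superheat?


Formula: Superheat = T_pour - T_melt
Superheat = 1541 - 1355 = 186 deg C


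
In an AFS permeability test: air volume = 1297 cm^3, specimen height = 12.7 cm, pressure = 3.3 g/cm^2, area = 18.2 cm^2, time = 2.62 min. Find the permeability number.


Formula: Permeability Number P = (V * H) / (p * A * t)
Numerator: V * H = 1297 * 12.7 = 16471.9
Denominator: p * A * t = 3.3 * 18.2 * 2.62 = 157.3572
P = 16471.9 / 157.3572 = 104.6784

Answer: 104.6784


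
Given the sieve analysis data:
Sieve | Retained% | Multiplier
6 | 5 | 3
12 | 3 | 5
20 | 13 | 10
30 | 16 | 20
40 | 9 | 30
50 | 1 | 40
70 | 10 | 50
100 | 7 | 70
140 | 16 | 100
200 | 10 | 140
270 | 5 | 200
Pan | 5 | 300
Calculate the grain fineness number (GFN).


Formula: GFN = sum(pct * multiplier) / sum(pct)
sum(pct * multiplier) = 7280
sum(pct) = 100
GFN = 7280 / 100 = 72.80


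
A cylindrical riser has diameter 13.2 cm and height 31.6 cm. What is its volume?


Formula: V = pi * (D/2)^2 * H  (cylinder volume)
Radius = D/2 = 13.2/2 = 6.6 cm
V = pi * 6.6^2 * 31.6 = 4324.3897 cm^3

4324.3897 cm^3


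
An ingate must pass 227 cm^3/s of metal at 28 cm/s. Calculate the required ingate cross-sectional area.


Formula: A_ingate = Q / v  (continuity equation)
A = 227 cm^3/s / 28 cm/s = 8.1071 cm^2

8.1071 cm^2


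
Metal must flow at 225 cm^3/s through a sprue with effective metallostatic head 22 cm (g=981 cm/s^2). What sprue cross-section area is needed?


Formula: v = sqrt(2*g*h), A = Q/v
Velocity: v = sqrt(2 * 981 * 22) = sqrt(43164) = 207.7595 cm/s
Sprue area: A = Q / v = 225 / 207.7595 = 1.0830 cm^2

1.0830 cm^2


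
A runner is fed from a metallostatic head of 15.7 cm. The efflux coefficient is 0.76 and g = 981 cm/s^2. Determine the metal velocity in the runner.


Formula: v = Cd * sqrt(2 * g * h)  (Torricelli with discharge coefficient)
2*g*h = 2 * 981 * 15.7 = 30803.4 cm^2/s^2
sqrt(30803.4) = 175.50897 cm/s
v = 0.76 * 175.50897 = 133.3868 cm/s


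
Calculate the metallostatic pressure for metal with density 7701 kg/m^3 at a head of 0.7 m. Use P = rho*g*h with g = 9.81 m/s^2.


Formula: P = rho * g * h
rho * g = 7701 * 9.81 = 75546.81 N/m^3
P = 75546.81 * 0.7 = 52882.7670 Pa

Final answer: 52882.7670 Pa


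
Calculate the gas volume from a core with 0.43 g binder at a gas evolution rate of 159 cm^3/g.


Formula: V_gas = W_binder * gas_evolution_rate
V = 0.43 g * 159 cm^3/g = 68.3700 cm^3

Answer: 68.3700 cm^3


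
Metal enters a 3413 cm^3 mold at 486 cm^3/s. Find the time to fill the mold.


Formula: t_fill = V_mold / Q_flow
t = 3413 cm^3 / 486 cm^3/s = 7.0226 s

Final answer: 7.0226 s


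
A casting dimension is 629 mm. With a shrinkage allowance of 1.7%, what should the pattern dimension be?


Formula: L_pattern = L_casting * (1 + shrinkage_rate/100)
Shrinkage factor = 1 + 1.7/100 = 1.017
L_pattern = 629 mm * 1.017 = 639.6930 mm

639.6930 mm


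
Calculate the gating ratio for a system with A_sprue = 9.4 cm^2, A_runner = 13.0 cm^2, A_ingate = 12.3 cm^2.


Sprue:Runner:Ingate = 1 : 13.0/9.4 : 12.3/9.4 = 1:1.38:1.31


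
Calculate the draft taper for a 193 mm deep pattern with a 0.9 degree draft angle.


Formula: taper = depth * tan(draft_angle)
tan(0.9 deg) = 0.0157093
taper = 193 mm * 0.0157093 = 3.0319 mm

Final answer: 3.0319 mm


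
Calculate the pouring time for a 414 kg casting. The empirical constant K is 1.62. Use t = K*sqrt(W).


Formula: t = K * sqrt(W)
sqrt(W) = sqrt(414) = 20.34699
t = 1.62 * 20.34699 = 32.9621 s

Answer: 32.9621 s


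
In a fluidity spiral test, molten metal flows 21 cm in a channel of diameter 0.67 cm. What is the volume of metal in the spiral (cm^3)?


Formula: V = pi * (d/2)^2 * L  (cylinder volume)
Radius = 0.67/2 = 0.335 cm
V = pi * 0.335^2 * 21 = 7.4039 cm^3

Final answer: 7.4039 cm^3


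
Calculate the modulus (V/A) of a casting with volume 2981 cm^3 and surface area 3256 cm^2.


Formula: Casting Modulus M = V / A
M = 2981 cm^3 / 3256 cm^2 = 0.9155 cm

Final answer: 0.9155 cm


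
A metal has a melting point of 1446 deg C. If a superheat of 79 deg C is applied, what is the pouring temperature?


Formula: T_pour = T_melt + Superheat
T_pour = 1446 + 79 = 1525 deg C

1525 deg C


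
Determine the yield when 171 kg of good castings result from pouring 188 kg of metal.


Formula: Casting Yield = (W_good / W_total) * 100
Yield = (171 kg / 188 kg) * 100 = 90.9574%

Answer: 90.9574%


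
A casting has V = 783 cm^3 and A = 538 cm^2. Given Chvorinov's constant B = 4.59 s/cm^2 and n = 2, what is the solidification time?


Formula: t_s = B * (V/A)^n  (Chvorinov's rule, n=2)
Modulus M = V/A = 783/538 = 1.455390 cm
M^2 = 1.455390^2 = 2.118160 cm^2
t_s = 4.59 * 2.118160 = 9.7224 s

Answer: 9.7224 s


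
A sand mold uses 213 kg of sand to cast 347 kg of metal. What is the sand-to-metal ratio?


Formula: Sand-to-Metal Ratio = W_sand / W_metal
Ratio = 213 kg / 347 kg = 0.6138

Answer: 0.6138


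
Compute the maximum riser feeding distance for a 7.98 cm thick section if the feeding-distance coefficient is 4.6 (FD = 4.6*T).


Formula: FD = 4.6 * T  (riser feeding-distance rule)
FD = 4.6 * 7.98 cm = 36.7080 cm

36.7080 cm


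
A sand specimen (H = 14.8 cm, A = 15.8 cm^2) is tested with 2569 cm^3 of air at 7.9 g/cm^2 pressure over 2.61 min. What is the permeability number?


Formula: Permeability Number P = (V * H) / (p * A * t)
Numerator: V * H = 2569 * 14.8 = 38021.2
Denominator: p * A * t = 7.9 * 15.8 * 2.61 = 325.7802
P = 38021.2 / 325.7802 = 116.7081

Final answer: 116.7081


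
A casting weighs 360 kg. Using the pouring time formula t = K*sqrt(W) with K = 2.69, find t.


Formula: t = K * sqrt(W)
sqrt(W) = sqrt(360) = 18.97367
t = 2.69 * 18.97367 = 51.0392 s

51.0392 s


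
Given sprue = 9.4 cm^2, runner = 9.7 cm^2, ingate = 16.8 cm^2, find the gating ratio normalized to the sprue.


Sprue:Runner:Ingate = 1 : 9.7/9.4 : 16.8/9.4 = 1:1.03:1.79

1:1.03:1.79


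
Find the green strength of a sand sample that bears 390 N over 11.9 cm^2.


Formula: Compressive Strength = Force / Area
Strength = 390 N / 11.9 cm^2 = 32.7731 N/cm^2

Final answer: 32.7731 N/cm^2


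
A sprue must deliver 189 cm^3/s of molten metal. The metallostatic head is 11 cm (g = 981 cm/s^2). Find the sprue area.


Formula: v = sqrt(2*g*h), A = Q/v
Velocity: v = sqrt(2 * 981 * 11) = sqrt(21582) = 146.9081 cm/s
Sprue area: A = Q / v = 189 / 146.9081 = 1.2865 cm^2

Answer: 1.2865 cm^2


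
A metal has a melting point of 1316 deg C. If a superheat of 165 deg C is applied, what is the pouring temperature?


Formula: T_pour = T_melt + Superheat
T_pour = 1316 + 165 = 1481 deg C

1481 deg C


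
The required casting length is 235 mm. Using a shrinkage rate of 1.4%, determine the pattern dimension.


Formula: L_pattern = L_casting * (1 + shrinkage_rate/100)
Shrinkage factor = 1 + 1.4/100 = 1.014
L_pattern = 235 mm * 1.014 = 238.2900 mm


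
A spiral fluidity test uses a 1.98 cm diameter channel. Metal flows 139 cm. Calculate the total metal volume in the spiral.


Formula: V = pi * (d/2)^2 * L  (cylinder volume)
Radius = 1.98/2 = 0.99 cm
V = pi * 0.99^2 * 139 = 427.9914 cm^3

Final answer: 427.9914 cm^3


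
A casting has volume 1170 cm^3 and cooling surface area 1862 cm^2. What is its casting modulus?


Formula: Casting Modulus M = V / A
M = 1170 cm^3 / 1862 cm^2 = 0.6284 cm


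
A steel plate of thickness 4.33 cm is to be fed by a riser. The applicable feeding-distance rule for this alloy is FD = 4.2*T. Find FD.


Formula: FD = 4.2 * T  (riser feeding-distance rule)
FD = 4.2 * 4.33 cm = 18.1860 cm

18.1860 cm


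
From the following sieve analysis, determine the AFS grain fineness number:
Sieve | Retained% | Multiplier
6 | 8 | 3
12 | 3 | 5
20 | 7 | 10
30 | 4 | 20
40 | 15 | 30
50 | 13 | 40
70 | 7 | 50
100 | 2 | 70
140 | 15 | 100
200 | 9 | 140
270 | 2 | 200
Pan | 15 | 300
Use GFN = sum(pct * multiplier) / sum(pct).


Formula: GFN = sum(pct * multiplier) / sum(pct)
sum(pct * multiplier) = 9309
sum(pct) = 100
GFN = 9309 / 100 = 93.09


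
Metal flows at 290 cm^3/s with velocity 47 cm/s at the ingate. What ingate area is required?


Formula: A_ingate = Q / v  (continuity equation)
A = 290 cm^3/s / 47 cm/s = 6.1702 cm^2

Final answer: 6.1702 cm^2


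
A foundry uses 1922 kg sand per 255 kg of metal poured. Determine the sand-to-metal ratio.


Formula: Sand-to-Metal Ratio = W_sand / W_metal
Ratio = 1922 kg / 255 kg = 7.5373

Final answer: 7.5373


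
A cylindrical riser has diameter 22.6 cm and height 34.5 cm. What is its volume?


Formula: V = pi * (D/2)^2 * H  (cylinder volume)
Radius = D/2 = 22.6/2 = 11.3 cm
V = pi * 11.3^2 * 34.5 = 13839.6738 cm^3

13839.6738 cm^3


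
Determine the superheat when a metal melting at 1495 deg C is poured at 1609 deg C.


Formula: Superheat = T_pour - T_melt
Superheat = 1609 - 1495 = 114 deg C

114 deg C


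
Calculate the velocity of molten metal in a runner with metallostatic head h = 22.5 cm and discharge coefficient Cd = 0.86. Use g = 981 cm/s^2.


Formula: v = Cd * sqrt(2 * g * h)  (Torricelli with discharge coefficient)
2*g*h = 2 * 981 * 22.5 = 44145.0 cm^2/s^2
sqrt(44145.0) = 210.10712 cm/s
v = 0.86 * 210.10712 = 180.6921 cm/s

180.6921 cm/s


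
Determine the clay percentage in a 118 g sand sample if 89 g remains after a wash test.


Formula: Clay% = (W_total - W_washed) / W_total * 100
Clay mass = 118 - 89 = 29 g
Clay% = 29 / 118 * 100 = 24.5763%

Final answer: 24.5763%


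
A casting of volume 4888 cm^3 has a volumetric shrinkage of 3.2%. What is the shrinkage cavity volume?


Formula: V_shrink = V_casting * shrinkage_pct / 100
V_shrink = 4888 cm^3 * 3.2 / 100 = 156.4160 cm^3

156.4160 cm^3


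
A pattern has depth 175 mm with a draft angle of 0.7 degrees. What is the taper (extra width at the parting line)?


Formula: taper = depth * tan(draft_angle)
tan(0.7 deg) = 0.0122179
taper = 175 mm * 0.0122179 = 2.1381 mm

2.1381 mm


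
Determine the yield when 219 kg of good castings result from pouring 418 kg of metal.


Formula: Casting Yield = (W_good / W_total) * 100
Yield = (219 kg / 418 kg) * 100 = 52.3923%


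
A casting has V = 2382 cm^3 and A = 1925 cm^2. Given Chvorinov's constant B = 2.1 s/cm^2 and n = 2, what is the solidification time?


Formula: t_s = B * (V/A)^n  (Chvorinov's rule, n=2)
Modulus M = V/A = 2382/1925 = 1.237403 cm
M^2 = 1.237403^2 = 1.531166 cm^2
t_s = 2.1 * 1.531166 = 3.2154 s


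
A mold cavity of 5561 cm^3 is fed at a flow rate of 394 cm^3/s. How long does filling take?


Formula: t_fill = V_mold / Q_flow
t = 5561 cm^3 / 394 cm^3/s = 14.1142 s

Answer: 14.1142 s


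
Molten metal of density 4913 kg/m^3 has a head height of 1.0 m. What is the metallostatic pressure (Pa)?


Formula: P = rho * g * h
rho * g = 4913 * 9.81 = 48196.53 N/m^3
P = 48196.53 * 1.0 = 48196.5300 Pa


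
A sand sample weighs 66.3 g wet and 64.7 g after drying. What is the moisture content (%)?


Formula: MC = (W_wet - W_dry) / W_wet * 100
Water mass = 66.3 - 64.7 = 1.6 g
MC = 1.6 / 66.3 * 100 = 2.4133%


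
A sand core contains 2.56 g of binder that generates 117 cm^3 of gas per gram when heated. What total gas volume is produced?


Formula: V_gas = W_binder * gas_evolution_rate
V = 2.56 g * 117 cm^3/g = 299.5200 cm^3

299.5200 cm^3


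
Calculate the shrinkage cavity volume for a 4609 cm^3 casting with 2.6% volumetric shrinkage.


Formula: V_shrink = V_casting * shrinkage_pct / 100
V_shrink = 4609 cm^3 * 2.6 / 100 = 119.8340 cm^3


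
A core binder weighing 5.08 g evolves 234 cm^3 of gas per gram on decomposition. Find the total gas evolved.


Formula: V_gas = W_binder * gas_evolution_rate
V = 5.08 g * 234 cm^3/g = 1188.7200 cm^3

1188.7200 cm^3
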